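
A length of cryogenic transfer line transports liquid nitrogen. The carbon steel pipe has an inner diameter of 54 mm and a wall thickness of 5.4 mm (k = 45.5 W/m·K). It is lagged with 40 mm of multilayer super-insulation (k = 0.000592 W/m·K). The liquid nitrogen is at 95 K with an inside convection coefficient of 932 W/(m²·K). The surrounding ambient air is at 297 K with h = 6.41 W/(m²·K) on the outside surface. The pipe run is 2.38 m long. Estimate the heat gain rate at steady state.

Q ≈ 2.22 W

Radial resistances (cylindrical: R_cond = ln(r_o/r_i)/(2πkL), R_conv = 1/(h·2πrL)):
R_inner film = 1/(h_i·2πr₁L) = 1/(932×2π×0.027×2.38) = 0.002657 K/W
R_carbon steel pipe wall = ln(32.4/27)/(2π×45.5×2.38) = 2.68×10^-4 K/W
R_multilayer super-insulation = ln(72.4/32.4)/(2π×0.000592×2.38) = 90.82 K/W
R_outer film = 1/(h_o·2πr_oL) = 1/(6.41×2π×0.0724×2.38) = 0.1441 K/W
R_total = 90.97 K/W
Q = ΔT/R_total = 202/90.97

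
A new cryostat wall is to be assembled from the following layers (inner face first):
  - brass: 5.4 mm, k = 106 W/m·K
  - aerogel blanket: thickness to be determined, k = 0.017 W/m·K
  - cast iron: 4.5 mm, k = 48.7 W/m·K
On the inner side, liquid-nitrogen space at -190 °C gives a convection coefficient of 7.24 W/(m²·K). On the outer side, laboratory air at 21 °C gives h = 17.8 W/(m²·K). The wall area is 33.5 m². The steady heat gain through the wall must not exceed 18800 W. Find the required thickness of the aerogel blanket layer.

L ≈ 3.09 mm

Series thermal resistances:
R_inner film = 1/(h_i·A) = 1/(7.24×33.5) = 0.004123 K/W
R_brass = L/(kA) = 0.0054/(106×33.5) = 1.521×10^-6 K/W
R_cast iron = L/(kA) = 0.0045/(48.7×33.5) = 2.758×10^-6 K/W
R_outer film = 1/(h_o·A) = 1/(17.8×33.5) = 0.001677 K/W
Sum of the known resistances R_other = 0.005804 K/W
Required total resistance R_tot = ΔT/Q_allow = 211/18800 = 0.01122 K/W
R_aerogel blanket = R_tot − R_other = 0.005419 K/W
L = R·k·A = 0.005419×0.017×33.5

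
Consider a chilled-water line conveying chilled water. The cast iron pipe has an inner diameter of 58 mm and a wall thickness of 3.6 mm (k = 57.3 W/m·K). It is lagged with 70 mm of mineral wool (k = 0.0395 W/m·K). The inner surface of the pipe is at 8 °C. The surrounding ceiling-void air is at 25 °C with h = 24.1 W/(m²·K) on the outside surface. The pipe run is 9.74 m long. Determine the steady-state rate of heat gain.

Treating each annulus and film as a series resistance:
R_cast iron pipe wall = ln(32.6/29)/(2π×57.3×9.74) = 3.337×10^-5 K/W
R_mineral wool = ln(102.6/32.6)/(2π×0.0395×9.74) = 0.4743 K/W
R_outer film = 1/(h_o·2πr_oL) = 1/(24.1×2π×0.1026×9.74) = 0.006608 K/W
R_total = 0.4809 K/W
Q = ΔT/R_total = 17/0.4809

Q ≈ 35.3 W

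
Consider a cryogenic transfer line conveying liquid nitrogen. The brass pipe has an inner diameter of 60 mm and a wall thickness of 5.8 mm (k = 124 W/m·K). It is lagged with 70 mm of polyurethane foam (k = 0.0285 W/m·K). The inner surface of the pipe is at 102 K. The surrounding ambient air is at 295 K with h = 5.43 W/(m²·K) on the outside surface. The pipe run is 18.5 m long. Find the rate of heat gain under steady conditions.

Q ≈ 564 W

For a radial system each layer contributes R = ln(r_out/r_in)/(2πkL); films add R = 1/(hA).
R_brass pipe wall = ln(35.8/30)/(2π×124×18.5) = 1.226×10^-5 K/W
R_polyurethane foam = ln(105.8/35.8)/(2π×0.0285×18.5) = 0.3271 K/W
R_outer film = 1/(h_o·2πr_oL) = 1/(5.43×2π×0.1058×18.5) = 0.01497 K/W
R_total = 0.3421 K/W
Q = ΔT/R_total = 193/0.3421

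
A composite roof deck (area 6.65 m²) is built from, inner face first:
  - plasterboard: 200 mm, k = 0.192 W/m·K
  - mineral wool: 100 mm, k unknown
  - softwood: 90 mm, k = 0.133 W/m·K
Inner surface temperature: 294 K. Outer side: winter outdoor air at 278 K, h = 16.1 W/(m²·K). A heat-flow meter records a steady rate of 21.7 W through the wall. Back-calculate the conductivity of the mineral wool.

Series thermal resistances:
R_plasterboard = L/(kA) = 0.2/(0.192×6.65) = 0.1566 K/W
R_softwood = L/(kA) = 0.09/(0.133×6.65) = 0.1018 K/W
R_outer film = 1/(h_o·A) = 1/(16.1×6.65) = 0.00934 K/W
Sum of known resistances R_other = 0.2677 K/W
Total R = ΔT/Q = 16/21.7 = 0.7373 K/W
R_mineral wool = R_total − R_other = 0.4696 K/W
k = L/(R·A) = 0.1/(0.4696×6.65)

k ≈ 0.032 W/(m·K)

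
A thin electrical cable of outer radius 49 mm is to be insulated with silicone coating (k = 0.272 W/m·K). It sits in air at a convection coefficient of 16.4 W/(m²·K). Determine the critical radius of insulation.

For a cylinder r_cr = k/h = 0.272/16.4
r_cr = 16.6 mm; since the bare radius (49 mm) is above r_cr, any added insulation will reduce heat loss.

r_cr ≈ 16.6 mm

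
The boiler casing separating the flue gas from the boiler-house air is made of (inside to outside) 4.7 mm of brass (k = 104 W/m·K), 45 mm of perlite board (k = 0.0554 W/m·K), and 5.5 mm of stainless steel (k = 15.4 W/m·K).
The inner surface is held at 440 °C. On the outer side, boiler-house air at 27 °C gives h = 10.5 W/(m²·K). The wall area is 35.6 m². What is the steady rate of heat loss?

Q ≈ 16200 W

Using the resistance-network approach (series):
R_brass = L/(kA) = 0.0047/(104×35.6) = 1.269×10^-6 K/W
R_perlite board = L/(kA) = 0.045/(0.0554×35.6) = 0.02282 K/W
R_stainless steel = L/(kA) = 0.0055/(15.4×35.6) = 1.003×10^-5 K/W
R_outer film = 1/(h_o·A) = 1/(10.5×35.6) = 0.002675 K/W
R_total = 0.0255 K/W
Q = ΔT / R_total = 413 / 0.0255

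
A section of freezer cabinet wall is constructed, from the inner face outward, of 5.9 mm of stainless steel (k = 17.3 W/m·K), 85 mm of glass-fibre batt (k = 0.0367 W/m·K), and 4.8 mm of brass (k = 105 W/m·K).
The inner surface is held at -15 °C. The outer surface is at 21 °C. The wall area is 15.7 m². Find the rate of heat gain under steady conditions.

Model the wall as resistances in series:
R_stainless steel = L/(kA) = 0.0059/(17.3×15.7) = 2.172×10^-5 K/W
R_glass-fibre batt = L/(kA) = 0.085/(0.0367×15.7) = 0.1475 K/W
R_brass = L/(kA) = 0.0048/(105×15.7) = 2.912×10^-6 K/W
R_total = 0.1475 K/W
Q = ΔT / R_total = 36 / 0.1475

Q ≈ 244 W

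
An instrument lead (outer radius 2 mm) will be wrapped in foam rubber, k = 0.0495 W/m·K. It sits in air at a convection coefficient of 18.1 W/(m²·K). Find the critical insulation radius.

r_cr ≈ 2.73 mm

For a cylinder r_cr = k/h = 0.0495/18.1
r_cr = 2.73 mm; since the bare radius (2 mm) is below r_cr, adding a thin layer of insulation will *increase* heat loss.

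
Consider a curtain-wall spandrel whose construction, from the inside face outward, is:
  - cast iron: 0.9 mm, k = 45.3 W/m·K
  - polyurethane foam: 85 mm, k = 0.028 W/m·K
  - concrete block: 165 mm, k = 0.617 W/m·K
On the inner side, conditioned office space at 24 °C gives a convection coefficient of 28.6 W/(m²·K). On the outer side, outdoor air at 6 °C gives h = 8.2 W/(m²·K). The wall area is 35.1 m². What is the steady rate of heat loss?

Series thermal resistances:
R_inner film = 1/(h_i·A) = 1/(28.6×35.1) = 9.962×10^-4 K/W
R_cast iron = L/(kA) = 0.0009/(45.3×35.1) = 5.66×10^-7 K/W
R_polyurethane foam = L/(kA) = 0.085/(0.028×35.1) = 0.08649 K/W
R_concrete block = L/(kA) = 0.165/(0.617×35.1) = 0.007619 K/W
R_outer film = 1/(h_o·A) = 1/(8.2×35.1) = 0.003474 K/W
R_total = 0.09858 K/W
Q = ΔT / R_total = 18 / 0.09858

Q ≈ 183 W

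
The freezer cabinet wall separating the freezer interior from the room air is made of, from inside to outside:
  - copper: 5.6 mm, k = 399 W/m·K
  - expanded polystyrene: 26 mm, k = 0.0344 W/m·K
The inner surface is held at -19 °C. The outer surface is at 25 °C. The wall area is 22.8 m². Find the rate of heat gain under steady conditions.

Q ≈ 1330 W

Model the wall as resistances in series:
R_copper = L/(kA) = 0.0056/(399×22.8) = 6.156×10^-7 K/W
R_expanded polystyrene = L/(kA) = 0.026/(0.0344×22.8) = 0.03315 K/W
R_total = 0.03315 K/W
Q = ΔT / R_total = 44 / 0.03315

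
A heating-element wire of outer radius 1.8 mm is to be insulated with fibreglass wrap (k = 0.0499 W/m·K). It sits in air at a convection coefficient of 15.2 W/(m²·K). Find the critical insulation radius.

r_cr ≈ 3.28 mm

For a cylinder r_cr = k/h = 0.0499/15.2
r_cr = 3.28 mm; since the bare radius (1.8 mm) is below r_cr, adding a thin layer of insulation will *increase* heat loss.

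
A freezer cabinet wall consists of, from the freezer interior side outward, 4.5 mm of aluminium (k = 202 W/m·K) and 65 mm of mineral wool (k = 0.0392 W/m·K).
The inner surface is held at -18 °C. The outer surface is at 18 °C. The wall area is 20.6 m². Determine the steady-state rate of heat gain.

Q ≈ 447 W

Thermal resistances in series:
R_aluminium = L/(kA) = 0.0045/(202×20.6) = 1.081×10^-6 K/W
R_mineral wool = L/(kA) = 0.065/(0.0392×20.6) = 0.08049 K/W
R_total = 0.08049 K/W
Q = ΔT / R_total = 36 / 0.08049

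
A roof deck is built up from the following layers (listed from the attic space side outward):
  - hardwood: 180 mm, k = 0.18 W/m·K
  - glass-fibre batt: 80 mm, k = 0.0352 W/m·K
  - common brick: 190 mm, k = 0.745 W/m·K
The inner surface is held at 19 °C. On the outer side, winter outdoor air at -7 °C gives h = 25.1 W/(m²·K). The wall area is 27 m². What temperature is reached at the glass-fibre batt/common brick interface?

T ≈ -4.85 °C

Thermal resistances in series:
R_hardwood = L/(kA) = 0.18/(0.18×27) = 0.03704 K/W
R_glass-fibre batt = L/(kA) = 0.08/(0.0352×27) = 0.08418 K/W
R_common brick = L/(kA) = 0.19/(0.745×27) = 0.009446 K/W
R_outer film = 1/(h_o·A) = 1/(25.1×27) = 0.001476 K/W
R_total = 0.1321 K/W;  Q = ΔT/R_total = 26/0.1321 = 196.8 W
T_interface = T_inner − Q·ΣR(inner→interface) = 19 − 197×0.1212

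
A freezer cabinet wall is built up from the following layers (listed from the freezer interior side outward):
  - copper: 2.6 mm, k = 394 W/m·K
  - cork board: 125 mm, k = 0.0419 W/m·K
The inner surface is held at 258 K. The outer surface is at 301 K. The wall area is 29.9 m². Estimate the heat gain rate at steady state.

Series thermal resistances:
R_copper = L/(kA) = 0.0026/(394×29.9) = 2.207×10^-7 K/W
R_cork board = L/(kA) = 0.125/(0.0419×29.9) = 0.09978 K/W
R_total = 0.09978 K/W
Q = ΔT / R_total = 43 / 0.09978

Q ≈ 431 W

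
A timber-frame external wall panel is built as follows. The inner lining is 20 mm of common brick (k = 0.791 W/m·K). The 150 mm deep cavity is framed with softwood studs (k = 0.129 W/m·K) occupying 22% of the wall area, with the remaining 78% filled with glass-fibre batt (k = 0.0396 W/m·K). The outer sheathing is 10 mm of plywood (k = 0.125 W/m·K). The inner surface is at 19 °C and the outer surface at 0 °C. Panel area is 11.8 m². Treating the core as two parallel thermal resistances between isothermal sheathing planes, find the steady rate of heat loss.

Q ≈ 85 W

Sheathing layers in series; stud and cavity paths in parallel between them.
R_inner = 0.02/(0.791×11.8) = 0.002143 K/W
R_stud  = 0.15/(0.129×0.22×11.8) = 0.4479 K/W
R_cav   = 0.15/(0.0396×0.78×11.8) = 0.4115 K/W
1/R_core = 1/R_stud + 1/R_cav → R_core = 0.2145 K/W
R_outer = 0.01/(0.125×11.8) = 0.00678 K/W
R_total = 0.2234 K/W
Q = ΔT/R_total = 19/0.2234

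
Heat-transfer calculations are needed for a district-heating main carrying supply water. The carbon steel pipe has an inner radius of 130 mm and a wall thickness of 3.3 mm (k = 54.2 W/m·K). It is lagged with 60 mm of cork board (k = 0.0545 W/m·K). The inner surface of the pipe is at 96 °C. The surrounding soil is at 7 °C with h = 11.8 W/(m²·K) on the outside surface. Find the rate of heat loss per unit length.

For a radial system each layer contributes R = ln(r_out/r_in)/(2πkL); films add R = 1/(hA).
R_carbon steel pipe wall = ln(133.3/130)/(2π×54.2×1) = 7.361×10^-5 K/W
R_cork board = ln(193.3/133.3)/(2π×0.0545×1) = 1.085 K/W
R_outer film = 1/(h_o·2πr_oL) = 1/(11.8×2π×0.1933×1) = 0.06978 K/W
R_total = 1.155 K/W
Q = ΔT/R_total = 89/1.155

q′ ≈ 77 W/m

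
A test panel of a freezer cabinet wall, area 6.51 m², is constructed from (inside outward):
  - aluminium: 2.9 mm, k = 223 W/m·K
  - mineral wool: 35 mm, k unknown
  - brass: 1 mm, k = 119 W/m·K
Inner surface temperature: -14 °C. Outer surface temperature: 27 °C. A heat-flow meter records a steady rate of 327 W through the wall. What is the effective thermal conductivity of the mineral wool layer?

k ≈ 0.0429 W/(m·K)

Using the resistance-network approach (series):
R_aluminium = L/(kA) = 0.0029/(223×6.51) = 1.998×10^-6 K/W
R_brass = L/(kA) = 0.001/(119×6.51) = 1.291×10^-6 K/W
Sum of known resistances R_other = 3.288×10^-6 K/W
Total R = ΔT/Q = 41/327 = 0.1254 K/W
R_mineral wool = R_total − R_other = 0.1254 K/W
k = L/(R·A) = 0.035/(0.1254×6.51)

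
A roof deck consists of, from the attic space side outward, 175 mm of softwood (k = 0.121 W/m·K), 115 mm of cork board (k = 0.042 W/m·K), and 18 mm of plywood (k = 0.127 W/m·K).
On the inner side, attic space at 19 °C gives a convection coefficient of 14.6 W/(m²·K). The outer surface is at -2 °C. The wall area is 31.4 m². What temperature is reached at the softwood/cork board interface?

T ≈ 11.8 °C

Thermal resistances in series:
R_inner film = 1/(h_i·A) = 1/(14.6×31.4) = 0.002181 K/W
R_softwood = L/(kA) = 0.175/(0.121×31.4) = 0.04606 K/W
R_cork board = L/(kA) = 0.115/(0.042×31.4) = 0.0872 K/W
R_plywood = L/(kA) = 0.018/(0.127×31.4) = 0.004514 K/W
R_total = 0.14 K/W;  Q = ΔT/R_total = 21/0.14 = 150 W
T_interface = T_inner − Q·ΣR(inner→interface) = 19 − 150×0.04824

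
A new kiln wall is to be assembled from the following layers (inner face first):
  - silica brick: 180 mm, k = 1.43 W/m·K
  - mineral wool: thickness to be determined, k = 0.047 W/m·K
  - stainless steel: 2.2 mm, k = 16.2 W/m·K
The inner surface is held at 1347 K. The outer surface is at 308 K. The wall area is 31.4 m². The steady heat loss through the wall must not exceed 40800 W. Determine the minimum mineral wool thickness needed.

Model the wall as resistances in series:
R_silica brick = L/(kA) = 0.18/(1.43×31.4) = 0.004009 K/W
R_stainless steel = L/(kA) = 0.0022/(16.2×31.4) = 4.325×10^-6 K/W
Sum of the known resistances R_other = 0.004013 K/W
Required total resistance R_tot = ΔT/Q_allow = 1039/40800 = 0.02547 K/W
R_mineral wool = R_tot − R_other = 0.02145 K/W
L = R·k·A = 0.02145×0.047×31.4

L ≈ 31.7 mm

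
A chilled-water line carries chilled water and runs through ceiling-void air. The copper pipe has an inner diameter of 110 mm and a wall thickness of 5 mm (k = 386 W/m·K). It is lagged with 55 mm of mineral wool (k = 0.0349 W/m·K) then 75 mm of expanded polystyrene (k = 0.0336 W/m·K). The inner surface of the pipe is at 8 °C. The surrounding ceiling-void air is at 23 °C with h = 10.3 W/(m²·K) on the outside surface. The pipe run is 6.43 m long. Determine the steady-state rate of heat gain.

Q ≈ 17.8 W

Cylindrical conduction, so R = ln(r₂/r₁)/(2πkL) per layer, in series:
R_copper pipe wall = ln(60/55)/(2π×386×6.43) = 5.58×10^-6 K/W
R_mineral wool = ln(115/60)/(2π×0.0349×6.43) = 0.4614 K/W
R_expanded polystyrene = ln(190/115)/(2π×0.0336×6.43) = 0.3699 K/W
R_outer film = 1/(h_o·2πr_oL) = 1/(10.3×2π×0.19×6.43) = 0.01265 K/W
R_total = 0.8439 K/W
Q = ΔT/R_total = 15/0.8439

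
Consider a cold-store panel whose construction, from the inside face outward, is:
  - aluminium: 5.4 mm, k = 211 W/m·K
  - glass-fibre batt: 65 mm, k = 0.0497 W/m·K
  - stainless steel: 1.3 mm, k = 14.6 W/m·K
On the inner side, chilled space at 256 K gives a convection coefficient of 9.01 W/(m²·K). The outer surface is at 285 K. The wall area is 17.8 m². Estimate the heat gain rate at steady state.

Q ≈ 364 W

Thermal resistances in series:
R_inner film = 1/(h_i·A) = 1/(9.01×17.8) = 0.006235 K/W
R_aluminium = L/(kA) = 0.0054/(211×17.8) = 1.438×10^-6 K/W
R_glass-fibre batt = L/(kA) = 0.065/(0.0497×17.8) = 0.07347 K/W
R_stainless steel = L/(kA) = 0.0013/(14.6×17.8) = 5.002×10^-6 K/W
R_total = 0.07972 K/W
Q = ΔT / R_total = 29 / 0.07972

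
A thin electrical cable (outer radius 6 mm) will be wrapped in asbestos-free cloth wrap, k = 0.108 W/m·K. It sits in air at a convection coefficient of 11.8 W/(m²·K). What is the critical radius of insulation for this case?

For a cylinder r_cr = k/h = 0.108/11.8
r_cr = 9.15 mm; since the bare radius (6 mm) is below r_cr, adding a thin layer of insulation will *increase* heat loss.

r_cr ≈ 9.15 mm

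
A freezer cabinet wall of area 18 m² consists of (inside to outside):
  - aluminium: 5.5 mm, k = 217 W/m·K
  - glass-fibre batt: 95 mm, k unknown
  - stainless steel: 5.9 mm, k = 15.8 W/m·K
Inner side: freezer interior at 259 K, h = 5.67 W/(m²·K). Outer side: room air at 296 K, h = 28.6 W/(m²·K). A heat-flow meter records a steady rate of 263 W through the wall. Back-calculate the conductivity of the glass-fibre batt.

k ≈ 0.0409 W/(m·K)

Treating each layer as a thermal resistance in series:
R_inner film = 1/(h_i·A) = 1/(5.67×18) = 0.009798 K/W
R_aluminium = L/(kA) = 0.0055/(217×18) = 1.408×10^-6 K/W
R_stainless steel = L/(kA) = 0.0059/(15.8×18) = 2.075×10^-5 K/W
R_outer film = 1/(h_o·A) = 1/(28.6×18) = 0.001943 K/W
Sum of known resistances R_other = 0.01176 K/W
Total R = ΔT/Q = 37/263 = 0.1407 K/W
R_glass-fibre batt = R_total − R_other = 0.1289 K/W
k = L/(R·A) = 0.095/(0.1289×18)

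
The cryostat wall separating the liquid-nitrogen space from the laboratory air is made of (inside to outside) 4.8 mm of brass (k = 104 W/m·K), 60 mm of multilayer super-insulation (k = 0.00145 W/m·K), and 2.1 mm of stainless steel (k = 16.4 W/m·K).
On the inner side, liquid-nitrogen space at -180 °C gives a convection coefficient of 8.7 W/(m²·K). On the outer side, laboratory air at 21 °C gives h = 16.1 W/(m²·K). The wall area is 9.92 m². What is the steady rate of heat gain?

Q ≈ 48 W

Using the resistance-network approach (series):
R_inner film = 1/(h_i·A) = 1/(8.7×9.92) = 0.01159 K/W
R_brass = L/(kA) = 0.0048/(104×9.92) = 4.653×10^-6 K/W
R_multilayer super-insulation = L/(kA) = 0.06/(0.00145×9.92) = 4.171 K/W
R_stainless steel = L/(kA) = 0.0021/(16.4×9.92) = 1.291×10^-5 K/W
R_outer film = 1/(h_o·A) = 1/(16.1×9.92) = 0.006261 K/W
R_total = 4.189 K/W
Q = ΔT / R_total = 201 / 4.189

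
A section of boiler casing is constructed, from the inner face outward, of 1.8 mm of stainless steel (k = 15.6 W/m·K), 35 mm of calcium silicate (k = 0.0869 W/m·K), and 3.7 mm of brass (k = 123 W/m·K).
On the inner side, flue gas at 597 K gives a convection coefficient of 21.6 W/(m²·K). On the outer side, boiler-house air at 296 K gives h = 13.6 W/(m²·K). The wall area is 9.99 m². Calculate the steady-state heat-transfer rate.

Model the wall as resistances in series:
R_inner film = 1/(h_i·A) = 1/(21.6×9.99) = 0.004634 K/W
R_stainless steel = L/(kA) = 0.0018/(15.6×9.99) = 1.155×10^-5 K/W
R_calcium silicate = L/(kA) = 0.035/(0.0869×9.99) = 0.04032 K/W
R_brass = L/(kA) = 0.0037/(123×9.99) = 3.011×10^-6 K/W
R_outer film = 1/(h_o·A) = 1/(13.6×9.99) = 0.00736 K/W
R_total = 0.05233 K/W
Q = ΔT / R_total = 301 / 0.05233

Q ≈ 5750 W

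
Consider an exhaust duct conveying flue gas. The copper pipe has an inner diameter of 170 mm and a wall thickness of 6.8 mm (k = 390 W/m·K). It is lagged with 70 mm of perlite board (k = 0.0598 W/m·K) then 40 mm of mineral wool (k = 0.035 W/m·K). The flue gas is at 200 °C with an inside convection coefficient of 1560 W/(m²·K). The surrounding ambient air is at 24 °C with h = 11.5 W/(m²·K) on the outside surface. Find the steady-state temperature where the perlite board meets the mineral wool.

T ≈ 97.1 °C

Per-layer cylindrical resistances, series-summed:
R_inner film = 1/(h_i·2πr₁L) = 1/(1560×2π×0.085×1) = 0.0012 K/W
R_copper pipe wall = ln(91.8/85)/(2π×390×1) = 3.141×10^-5 K/W
R_perlite board = ln(161.8/91.8)/(2π×0.0598×1) = 1.508 K/W
R_mineral wool = ln(201.8/161.8)/(2π×0.035×1) = 1.005 K/W
R_outer film = 1/(h_o·2πr_oL) = 1/(11.5×2π×0.2018×1) = 0.06858 K/W
R_total = 2.583 K/W
Q = ΔT/R_total = 176/2.583
Q = 68.1 W/m
T_interface = T_inner − Q·ΣR(inner→interface) = 200 − 68.1×1.51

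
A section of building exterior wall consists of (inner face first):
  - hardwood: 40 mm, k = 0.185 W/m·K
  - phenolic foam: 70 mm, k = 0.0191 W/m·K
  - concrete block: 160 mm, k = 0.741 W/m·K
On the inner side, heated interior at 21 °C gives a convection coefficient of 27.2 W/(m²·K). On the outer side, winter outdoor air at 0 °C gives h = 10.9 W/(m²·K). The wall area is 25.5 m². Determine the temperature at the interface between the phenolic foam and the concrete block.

T ≈ 1.53 °C

Using the resistance-network approach (series):
R_inner film = 1/(h_i·A) = 1/(27.2×25.5) = 0.001442 K/W
R_hardwood = L/(kA) = 0.04/(0.185×25.5) = 0.008479 K/W
R_phenolic foam = L/(kA) = 0.07/(0.0191×25.5) = 0.1437 K/W
R_concrete block = L/(kA) = 0.16/(0.741×25.5) = 0.008468 K/W
R_outer film = 1/(h_o·A) = 1/(10.9×25.5) = 0.003598 K/W
R_total = 0.1657 K/W;  Q = ΔT/R_total = 21/0.1657 = 126.7 W
T_interface = T_inner − Q·ΣR(inner→interface) = 21 − 127×0.1536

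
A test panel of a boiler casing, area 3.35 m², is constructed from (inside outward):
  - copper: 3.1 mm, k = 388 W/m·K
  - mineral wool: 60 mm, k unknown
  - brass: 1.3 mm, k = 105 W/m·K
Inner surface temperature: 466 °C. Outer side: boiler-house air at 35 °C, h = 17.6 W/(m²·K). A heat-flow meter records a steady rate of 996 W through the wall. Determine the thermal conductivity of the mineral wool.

Model the wall as resistances in series:
R_copper = L/(kA) = 0.0031/(388×3.35) = 2.385×10^-6 K/W
R_brass = L/(kA) = 0.0013/(105×3.35) = 3.696×10^-6 K/W
R_outer film = 1/(h_o·A) = 1/(17.6×3.35) = 0.01696 K/W
Sum of known resistances R_other = 0.01697 K/W
Total R = ΔT/Q = 431/996 = 0.4327 K/W
R_mineral wool = R_total − R_other = 0.4158 K/W
k = L/(R·A) = 0.06/(0.4158×3.35)

k ≈ 0.0431 W/(m·K)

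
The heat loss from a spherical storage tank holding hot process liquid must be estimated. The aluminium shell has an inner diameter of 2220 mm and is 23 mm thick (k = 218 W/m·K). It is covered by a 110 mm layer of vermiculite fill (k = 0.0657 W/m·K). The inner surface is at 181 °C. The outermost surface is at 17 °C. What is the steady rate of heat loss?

Q ≈ 1730 W

Each spherical layer contributes R = (1/r_i − 1/r_o)/(4πk):
R_aluminium shell = (1/1.11 − 1/1.133)/(4π×218) = 6.676×10^-6 K/W
R_vermiculite fill = (1/1.133 − 1/1.243)/(4π×0.0657) = 0.09461 K/W
R_total = 0.09461 K/W
Q = ΔT/R_total = 164/0.09461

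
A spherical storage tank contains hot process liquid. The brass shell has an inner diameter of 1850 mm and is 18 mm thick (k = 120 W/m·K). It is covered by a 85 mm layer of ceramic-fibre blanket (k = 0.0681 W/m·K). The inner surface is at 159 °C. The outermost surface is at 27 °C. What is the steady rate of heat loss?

Radial (spherical) resistances in series:
R_brass shell = (1/0.925 − 1/0.943)/(4π×120) = 1.368×10^-5 K/W
R_ceramic-fibre blanket = (1/0.943 − 1/1.028)/(4π×0.0681) = 0.1025 K/W
R_total = 0.1025 K/W
Q = ΔT/R_total = 132/0.1025

Q ≈ 1290 W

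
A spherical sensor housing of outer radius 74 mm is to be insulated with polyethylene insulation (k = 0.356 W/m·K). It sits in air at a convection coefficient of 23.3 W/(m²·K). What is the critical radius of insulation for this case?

For a sphere r_cr = 2k/h = 2×0.356/23.3
r_cr = 30.6 mm; since the bare radius (74 mm) is above r_cr, any added insulation will reduce heat loss.

r_cr ≈ 30.6 mm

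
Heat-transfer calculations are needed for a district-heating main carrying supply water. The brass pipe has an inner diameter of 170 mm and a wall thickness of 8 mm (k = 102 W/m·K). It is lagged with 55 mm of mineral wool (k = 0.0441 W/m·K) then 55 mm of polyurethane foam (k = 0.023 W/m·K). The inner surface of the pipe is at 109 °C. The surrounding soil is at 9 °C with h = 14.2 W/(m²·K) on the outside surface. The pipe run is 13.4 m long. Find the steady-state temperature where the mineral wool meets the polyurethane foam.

Per-layer cylindrical resistances, series-summed:
R_brass pipe wall = ln(93/85)/(2π×102×13.4) = 1.047×10^-5 K/W
R_mineral wool = ln(148/93)/(2π×0.0441×13.4) = 0.1251 K/W
R_polyurethane foam = ln(203/148)/(2π×0.023×13.4) = 0.1632 K/W
R_outer film = 1/(h_o·2πr_oL) = 1/(14.2×2π×0.203×13.4) = 0.00412 K/W
R_total = 0.2924 K/W
Q = ΔT/R_total = 100/0.2924
Q = 342 W
T_interface = T_inner − Q·ΣR(inner→interface) = 109 − 342×0.1251

T ≈ 66.2 °C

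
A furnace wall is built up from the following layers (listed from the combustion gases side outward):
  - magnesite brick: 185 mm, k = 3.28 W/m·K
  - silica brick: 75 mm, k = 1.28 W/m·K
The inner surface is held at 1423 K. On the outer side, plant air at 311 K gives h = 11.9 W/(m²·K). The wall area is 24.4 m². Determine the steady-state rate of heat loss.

Series thermal resistances:
R_magnesite brick = L/(kA) = 0.185/(3.28×24.4) = 0.002312 K/W
R_silica brick = L/(kA) = 0.075/(1.28×24.4) = 0.002401 K/W
R_outer film = 1/(h_o·A) = 1/(11.9×24.4) = 0.003444 K/W
R_total = 0.008157 K/W
Q = ΔT / R_total = 1112 / 0.008157

Q ≈ 136000 W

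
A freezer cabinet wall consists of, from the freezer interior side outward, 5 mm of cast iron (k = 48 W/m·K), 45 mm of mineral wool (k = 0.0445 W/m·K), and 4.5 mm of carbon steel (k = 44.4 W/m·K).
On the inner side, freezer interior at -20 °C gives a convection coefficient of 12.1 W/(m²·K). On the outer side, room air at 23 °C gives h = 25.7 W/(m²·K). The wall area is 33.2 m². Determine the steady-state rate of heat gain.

Model the wall as resistances in series:
R_inner film = 1/(h_i·A) = 1/(12.1×33.2) = 0.002489 K/W
R_cast iron = L/(kA) = 0.005/(48×33.2) = 3.138×10^-6 K/W
R_mineral wool = L/(kA) = 0.045/(0.0445×33.2) = 0.03046 K/W
R_carbon steel = L/(kA) = 0.0045/(44.4×33.2) = 3.053×10^-6 K/W
R_outer film = 1/(h_o·A) = 1/(25.7×33.2) = 0.001172 K/W
R_total = 0.03413 K/W
Q = ΔT / R_total = 43 / 0.03413

Q ≈ 1260 W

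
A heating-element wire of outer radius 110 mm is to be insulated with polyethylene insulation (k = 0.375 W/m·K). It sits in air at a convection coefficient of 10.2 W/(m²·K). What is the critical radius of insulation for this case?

For a cylinder r_cr = k/h = 0.375/10.2
r_cr = 36.8 mm; since the bare radius (110 mm) is above r_cr, any added insulation will reduce heat loss.

r_cr ≈ 36.8 mm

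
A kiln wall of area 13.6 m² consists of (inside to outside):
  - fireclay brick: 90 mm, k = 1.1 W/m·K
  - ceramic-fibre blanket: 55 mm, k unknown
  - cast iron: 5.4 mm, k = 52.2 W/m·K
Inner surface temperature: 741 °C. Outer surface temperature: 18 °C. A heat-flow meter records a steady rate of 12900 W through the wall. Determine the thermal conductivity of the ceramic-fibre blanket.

k ≈ 0.0808 W/(m·K)

Series thermal resistances:
R_fireclay brick = L/(kA) = 0.09/(1.1×13.6) = 0.006016 K/W
R_cast iron = L/(kA) = 0.0054/(52.2×13.6) = 7.606×10^-6 K/W
Sum of known resistances R_other = 0.006024 K/W
Total R = ΔT/Q = 723/12900 = 0.05605 K/W
R_ceramic-fibre blanket = R_total − R_other = 0.05002 K/W
k = L/(R·A) = 0.055/(0.05002×13.6)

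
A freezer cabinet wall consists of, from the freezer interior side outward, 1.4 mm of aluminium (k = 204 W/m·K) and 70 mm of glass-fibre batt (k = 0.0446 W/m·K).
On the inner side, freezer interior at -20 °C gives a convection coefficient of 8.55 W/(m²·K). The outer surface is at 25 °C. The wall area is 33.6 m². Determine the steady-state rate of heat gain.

Treating each layer as a thermal resistance in series:
R_inner film = 1/(h_i·A) = 1/(8.55×33.6) = 0.003481 K/W
R_aluminium = L/(kA) = 0.0014/(204×33.6) = 2.042×10^-7 K/W
R_glass-fibre batt = L/(kA) = 0.07/(0.0446×33.6) = 0.04671 K/W
R_total = 0.05019 K/W
Q = ΔT / R_total = 45 / 0.05019

Q ≈ 897 W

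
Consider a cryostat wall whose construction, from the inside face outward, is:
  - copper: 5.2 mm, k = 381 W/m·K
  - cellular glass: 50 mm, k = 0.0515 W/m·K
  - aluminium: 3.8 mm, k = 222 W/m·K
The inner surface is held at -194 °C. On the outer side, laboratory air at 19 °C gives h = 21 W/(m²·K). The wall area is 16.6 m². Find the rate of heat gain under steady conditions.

Q ≈ 3470 W

Series thermal resistances:
R_copper = L/(kA) = 0.0052/(381×16.6) = 8.222×10^-7 K/W
R_cellular glass = L/(kA) = 0.05/(0.0515×16.6) = 0.05849 K/W
R_aluminium = L/(kA) = 0.0038/(222×16.6) = 1.031×10^-6 K/W
R_outer film = 1/(h_o·A) = 1/(21×16.6) = 0.002869 K/W
R_total = 0.06136 K/W
Q = ΔT / R_total = 213 / 0.06136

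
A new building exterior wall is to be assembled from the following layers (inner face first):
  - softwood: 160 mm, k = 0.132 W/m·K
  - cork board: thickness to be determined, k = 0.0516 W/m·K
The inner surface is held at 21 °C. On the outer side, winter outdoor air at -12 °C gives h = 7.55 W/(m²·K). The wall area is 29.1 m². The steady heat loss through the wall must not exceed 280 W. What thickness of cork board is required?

Thermal resistances in series:
R_softwood = L/(kA) = 0.16/(0.132×29.1) = 0.04165 K/W
R_outer film = 1/(h_o·A) = 1/(7.55×29.1) = 0.004552 K/W
Sum of the known resistances R_other = 0.04621 K/W
Required total resistance R_tot = ΔT/Q_allow = 33/280 = 0.1179 K/W
R_cork board = R_tot − R_other = 0.07165 K/W
L = R·k·A = 0.07165×0.0516×29.1

L ≈ 108 mm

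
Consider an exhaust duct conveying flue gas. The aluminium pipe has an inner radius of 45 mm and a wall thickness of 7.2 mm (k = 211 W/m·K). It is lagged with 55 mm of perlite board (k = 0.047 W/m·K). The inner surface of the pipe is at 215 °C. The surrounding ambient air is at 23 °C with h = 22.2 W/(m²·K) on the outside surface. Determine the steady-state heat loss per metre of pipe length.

q′ ≈ 76.7 W/m

Radial resistances (cylindrical: R_cond = ln(r_o/r_i)/(2πkL), R_conv = 1/(h·2πrL)):
R_aluminium pipe wall = ln(52.2/45)/(2π×211×1) = 1.12×10^-4 K/W
R_perlite board = ln(107.2/52.2)/(2π×0.047×1) = 2.437 K/W
R_outer film = 1/(h_o·2πr_oL) = 1/(22.2×2π×0.1072×1) = 0.06688 K/W
R_total = 2.504 K/W
Q = ΔT/R_total = 192/2.504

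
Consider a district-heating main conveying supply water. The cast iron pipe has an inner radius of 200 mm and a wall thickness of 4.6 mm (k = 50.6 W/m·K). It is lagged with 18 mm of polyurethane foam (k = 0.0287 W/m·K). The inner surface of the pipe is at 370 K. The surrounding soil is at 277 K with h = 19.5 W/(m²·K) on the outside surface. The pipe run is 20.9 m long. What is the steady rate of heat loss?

Q ≈ 3850 W

Per-layer cylindrical resistances, series-summed:
R_cast iron pipe wall = ln(204.6/200)/(2π×50.6×20.9) = 3.422×10^-6 K/W
R_polyurethane foam = ln(222.6/204.6)/(2π×0.0287×20.9) = 0.02237 K/W
R_outer film = 1/(h_o·2πr_oL) = 1/(19.5×2π×0.2226×20.9) = 0.001754 K/W
R_total = 0.02413 K/W
Q = ΔT/R_total = 93/0.02413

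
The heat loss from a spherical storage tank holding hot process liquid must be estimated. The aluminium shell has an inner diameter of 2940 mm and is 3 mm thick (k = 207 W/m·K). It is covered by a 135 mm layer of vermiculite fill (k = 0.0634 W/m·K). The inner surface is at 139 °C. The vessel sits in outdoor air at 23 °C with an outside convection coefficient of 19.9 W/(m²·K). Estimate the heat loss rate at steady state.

Q ≈ 1590 W

For a spherical shell R = (1/r₁ − 1/r₂)/(4πk); film R = 1/(h·4πr²). In series:
R_aluminium shell = (1/1.47 − 1/1.473)/(4π×207) = 5.326×10^-7 K/W
R_vermiculite fill = (1/1.473 − 1/1.608)/(4π×0.0634) = 0.07154 K/W
R_outer film = 1/(h·4πr_o²) = 1/(19.9×4π×1.608²) = 0.001547 K/W
R_total = 0.07309 K/W
Q = ΔT/R_total = 116/0.07309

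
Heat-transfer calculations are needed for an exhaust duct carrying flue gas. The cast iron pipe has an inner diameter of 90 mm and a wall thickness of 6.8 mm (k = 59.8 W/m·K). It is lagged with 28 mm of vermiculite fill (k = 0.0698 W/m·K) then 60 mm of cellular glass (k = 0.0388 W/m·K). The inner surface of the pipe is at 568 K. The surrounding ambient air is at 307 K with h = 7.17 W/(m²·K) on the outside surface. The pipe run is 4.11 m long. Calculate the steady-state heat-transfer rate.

Q ≈ 311 W

For a radial system each layer contributes R = ln(r_out/r_in)/(2πkL); films add R = 1/(hA).
R_cast iron pipe wall = ln(51.8/45)/(2π×59.8×4.11) = 9.113×10^-5 K/W
R_vermiculite fill = ln(79.8/51.8)/(2π×0.0698×4.11) = 0.2397 K/W
R_cellular glass = ln(139.8/79.8)/(2π×0.0388×4.11) = 0.5596 K/W
R_outer film = 1/(h_o·2πr_oL) = 1/(7.17×2π×0.1398×4.11) = 0.03863 K/W
R_total = 0.8381 K/W
Q = ΔT/R_total = 261/0.8381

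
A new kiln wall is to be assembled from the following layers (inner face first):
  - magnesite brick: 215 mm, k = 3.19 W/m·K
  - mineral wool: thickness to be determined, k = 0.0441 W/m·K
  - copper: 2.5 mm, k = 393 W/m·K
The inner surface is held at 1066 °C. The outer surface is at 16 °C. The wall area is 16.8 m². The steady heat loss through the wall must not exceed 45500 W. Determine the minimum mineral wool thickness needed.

L ≈ 14.1 mm

Model the wall as resistances in series:
R_magnesite brick = L/(kA) = 0.215/(3.19×16.8) = 0.004012 K/W
R_copper = L/(kA) = 0.0025/(393×16.8) = 3.787×10^-7 K/W
Sum of the known resistances R_other = 0.004012 K/W
Required total resistance R_tot = ΔT/Q_allow = 1050/45500 = 0.02308 K/W
R_mineral wool = R_tot − R_other = 0.01906 K/W
L = R·k·A = 0.01906×0.0441×16.8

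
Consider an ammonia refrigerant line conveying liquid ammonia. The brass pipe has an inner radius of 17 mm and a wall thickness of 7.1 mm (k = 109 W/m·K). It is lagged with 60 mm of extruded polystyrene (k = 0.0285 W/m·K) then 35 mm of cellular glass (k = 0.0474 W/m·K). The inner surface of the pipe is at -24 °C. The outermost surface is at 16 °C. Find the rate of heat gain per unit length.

q′ ≈ 4.91 W/m

Cylindrical conduction, so R = ln(r₂/r₁)/(2πkL) per layer, in series:
R_brass pipe wall = ln(24.1/17)/(2π×109×1) = 5.096×10^-4 K/W
R_extruded polystyrene = ln(84.1/24.1)/(2π×0.0285×1) = 6.979 K/W
R_cellular glass = ln(119.1/84.1)/(2π×0.0474×1) = 1.168 K/W
R_total = 8.148 K/W
Q = ΔT/R_total = 40/8.148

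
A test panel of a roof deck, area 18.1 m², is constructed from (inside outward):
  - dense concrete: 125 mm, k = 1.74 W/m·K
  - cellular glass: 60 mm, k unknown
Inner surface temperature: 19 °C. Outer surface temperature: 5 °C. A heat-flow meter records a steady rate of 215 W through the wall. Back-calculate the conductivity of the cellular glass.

k ≈ 0.0542 W/(m·K)

Series thermal resistances:
R_dense concrete = L/(kA) = 0.125/(1.74×18.1) = 0.003969 K/W
Sum of known resistances R_other = 0.003969 K/W
Total R = ΔT/Q = 14/215 = 0.06512 K/W
R_cellular glass = R_total − R_other = 0.06115 K/W
k = L/(R·A) = 0.06/(0.06115×18.1)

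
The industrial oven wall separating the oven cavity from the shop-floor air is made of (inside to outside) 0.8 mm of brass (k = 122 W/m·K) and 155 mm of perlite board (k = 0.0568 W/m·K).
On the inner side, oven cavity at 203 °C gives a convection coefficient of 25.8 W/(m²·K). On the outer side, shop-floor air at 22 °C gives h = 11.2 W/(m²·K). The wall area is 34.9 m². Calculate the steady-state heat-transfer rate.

Q ≈ 2210 W

Thermal resistances in series:
R_inner film = 1/(h_i·A) = 1/(25.8×34.9) = 0.001111 K/W
R_brass = L/(kA) = 0.0008/(122×34.9) = 1.879×10^-7 K/W
R_perlite board = L/(kA) = 0.155/(0.0568×34.9) = 0.07819 K/W
R_outer film = 1/(h_o·A) = 1/(11.2×34.9) = 0.002558 K/W
R_total = 0.08186 K/W
Q = ΔT / R_total = 181 / 0.08186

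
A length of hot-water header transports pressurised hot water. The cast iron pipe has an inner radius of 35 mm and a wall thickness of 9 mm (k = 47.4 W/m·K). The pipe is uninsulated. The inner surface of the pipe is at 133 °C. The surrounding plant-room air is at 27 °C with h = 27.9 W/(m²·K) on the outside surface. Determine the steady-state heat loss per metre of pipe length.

q′ ≈ 813 W/m

Per-layer cylindrical resistances, series-summed:
R_cast iron pipe wall = ln(44/35)/(2π×47.4×1) = 7.684×10^-4 K/W
R_outer film = 1/(h_o·2πr_oL) = 1/(27.9×2π×0.044×1) = 0.1296 K/W
R_total = 0.1304 K/W
Q = ΔT/R_total = 106/0.1304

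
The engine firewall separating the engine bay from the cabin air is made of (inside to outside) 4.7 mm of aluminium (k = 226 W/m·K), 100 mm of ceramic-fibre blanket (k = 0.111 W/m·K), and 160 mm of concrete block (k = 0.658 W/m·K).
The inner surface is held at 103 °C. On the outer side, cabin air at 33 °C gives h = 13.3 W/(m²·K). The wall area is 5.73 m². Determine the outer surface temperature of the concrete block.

Thermal resistances in series:
R_aluminium = L/(kA) = 0.0047/(226×5.73) = 3.629×10^-6 K/W
R_ceramic-fibre blanket = L/(kA) = 0.1/(0.111×5.73) = 0.1572 K/W
R_concrete block = L/(kA) = 0.16/(0.658×5.73) = 0.04244 K/W
R_outer film = 1/(h_o·A) = 1/(13.3×5.73) = 0.01312 K/W
R_total = 0.2128 K/W;  Q = ΔT/R_total = 70/0.2128 = 329 W
T_interface = T_inner − Q·ΣR(inner→interface) = 103 − 329×0.1997

T ≈ 37.3 °C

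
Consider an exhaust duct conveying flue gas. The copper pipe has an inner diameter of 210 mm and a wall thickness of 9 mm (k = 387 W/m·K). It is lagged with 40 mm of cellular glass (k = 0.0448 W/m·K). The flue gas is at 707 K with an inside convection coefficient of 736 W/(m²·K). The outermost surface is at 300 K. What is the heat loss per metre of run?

q′ ≈ 380 W/m

For a radial system each layer contributes R = ln(r_out/r_in)/(2πkL); films add R = 1/(hA).
R_inner film = 1/(h_i·2πr₁L) = 1/(736×2π×0.105×1) = 0.002059 K/W
R_copper pipe wall = ln(114/105)/(2π×387×1) = 3.382×10^-5 K/W
R_cellular glass = ln(154/114)/(2π×0.0448×1) = 1.068 K/W
R_total = 1.071 K/W
Q = ΔT/R_total = 407/1.071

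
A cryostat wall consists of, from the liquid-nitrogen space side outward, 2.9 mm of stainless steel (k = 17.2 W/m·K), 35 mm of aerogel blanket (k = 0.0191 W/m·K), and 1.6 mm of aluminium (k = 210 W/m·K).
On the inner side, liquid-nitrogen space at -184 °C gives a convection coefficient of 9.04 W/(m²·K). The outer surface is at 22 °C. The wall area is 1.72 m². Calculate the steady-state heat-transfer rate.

Using the resistance-network approach (series):
R_inner film = 1/(h_i·A) = 1/(9.04×1.72) = 0.06431 K/W
R_stainless steel = L/(kA) = 0.0029/(17.2×1.72) = 9.803×10^-5 K/W
R_aerogel blanket = L/(kA) = 0.035/(0.0191×1.72) = 1.065 K/W
R_aluminium = L/(kA) = 0.0016/(210×1.72) = 4.43×10^-6 K/W
R_total = 1.13 K/W
Q = ΔT / R_total = 206 / 1.13

Q ≈ 182 W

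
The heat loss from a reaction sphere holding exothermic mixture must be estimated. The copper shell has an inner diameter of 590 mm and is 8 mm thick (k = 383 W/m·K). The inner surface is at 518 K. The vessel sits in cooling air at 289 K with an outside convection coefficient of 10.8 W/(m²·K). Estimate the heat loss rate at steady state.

Q ≈ 2850 W

For a spherical shell R = (1/r₁ − 1/r₂)/(4πk); film R = 1/(h·4πr²). In series:
R_copper shell = (1/0.295 − 1/0.303)/(4π×383) = 1.86×10^-5 K/W
R_outer film = 1/(h·4πr_o²) = 1/(10.8×4π×0.303²) = 0.08026 K/W
R_total = 0.08028 K/W
Q = ΔT/R_total = 229/0.08028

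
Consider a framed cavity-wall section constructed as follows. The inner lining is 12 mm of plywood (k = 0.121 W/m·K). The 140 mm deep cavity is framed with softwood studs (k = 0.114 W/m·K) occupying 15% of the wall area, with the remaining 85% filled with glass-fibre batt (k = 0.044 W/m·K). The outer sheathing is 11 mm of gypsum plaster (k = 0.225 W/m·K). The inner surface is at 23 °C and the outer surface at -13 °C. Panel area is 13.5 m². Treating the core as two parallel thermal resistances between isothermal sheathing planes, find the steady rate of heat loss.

Sheathing layers in series; stud and cavity paths in parallel between them.
R_inner = 0.012/(0.121×13.5) = 0.007346 K/W
R_stud  = 0.14/(0.114×0.15×13.5) = 0.6065 K/W
R_cav   = 0.14/(0.044×0.85×13.5) = 0.2773 K/W
1/R_core = 1/R_stud + 1/R_cav → R_core = 0.1903 K/W
R_outer = 0.011/(0.225×13.5) = 0.003621 K/W
R_total = 0.2012 K/W
Q = ΔT/R_total = 36/0.2012

Q ≈ 179 W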